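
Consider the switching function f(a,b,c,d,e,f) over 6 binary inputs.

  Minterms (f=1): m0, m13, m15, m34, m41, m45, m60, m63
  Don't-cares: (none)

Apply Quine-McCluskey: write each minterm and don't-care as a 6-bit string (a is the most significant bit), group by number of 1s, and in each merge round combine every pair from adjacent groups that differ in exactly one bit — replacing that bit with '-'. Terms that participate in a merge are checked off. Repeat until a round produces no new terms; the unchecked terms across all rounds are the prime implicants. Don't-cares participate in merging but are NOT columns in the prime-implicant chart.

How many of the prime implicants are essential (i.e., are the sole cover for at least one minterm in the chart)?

Round 0: 000000 001101✓ 001111✓ 100010 101001✓ 101101✓ 111100 111111
Round 1: -01101 0011-1 101-01
PIs = {-01101, 000000, 0011-1, 100010, 101-01, 111100, 111111}
Coverage chart:
  m0: 000000 ←essential
  m13: -01101,0011-1
  m15: 0011-1 ←essential
  m34: 100010 ←essential
  m41: 101-01 ←essential
  m45: -01101,101-01
  m60: 111100 ←essential
  m63: 111111 ←essential
Essential: 000000, 0011-1, 100010, 101-01, 111100, 111111

6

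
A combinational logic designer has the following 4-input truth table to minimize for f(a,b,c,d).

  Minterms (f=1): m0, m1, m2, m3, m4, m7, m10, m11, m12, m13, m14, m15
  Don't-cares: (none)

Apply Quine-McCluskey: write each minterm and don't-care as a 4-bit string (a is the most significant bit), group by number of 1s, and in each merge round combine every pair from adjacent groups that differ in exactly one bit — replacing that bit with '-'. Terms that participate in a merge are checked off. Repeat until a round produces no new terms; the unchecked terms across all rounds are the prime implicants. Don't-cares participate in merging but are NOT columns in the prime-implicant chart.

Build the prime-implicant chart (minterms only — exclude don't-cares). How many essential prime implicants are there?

[col 0] 0000*, 0001*, 0010*, 0011*, 0100*, 0111*, 1010*, 1011*, 1100*, 1101*, 1110*, 1111*
[col 1] -010*, -011*, -100, -111*, 0-00, 0-11*, 00-0*, 00-1*, 000-*, 001-*, 1-10*, 1-11*, 101-*, 11-0*, 11-1*, 110-*, 111-*
[col 2] --11, -01-, 00--, 1-1-, 11--
Prime implicants: --11, -01-, -100, 0-00, 00--, 1-1-, 11--
PI chart (minterm → PIs covering it):
  0 | 0-00,00--
  1 | 00--  (sole → essential)
  2 | -01-,00--
  3 | --11,-01-,00--
  4 | -100,0-00
  7 | --11  (sole → essential)
  10 | -01-,1-1-
  11 | --11,-01-,1-1-
  12 | -100,11--
  13 | 11--  (sole → essential)
  14 | 1-1-,11--
  15 | --11,1-1-,11--
Essential prime implicants: --11, 00--, 11--

3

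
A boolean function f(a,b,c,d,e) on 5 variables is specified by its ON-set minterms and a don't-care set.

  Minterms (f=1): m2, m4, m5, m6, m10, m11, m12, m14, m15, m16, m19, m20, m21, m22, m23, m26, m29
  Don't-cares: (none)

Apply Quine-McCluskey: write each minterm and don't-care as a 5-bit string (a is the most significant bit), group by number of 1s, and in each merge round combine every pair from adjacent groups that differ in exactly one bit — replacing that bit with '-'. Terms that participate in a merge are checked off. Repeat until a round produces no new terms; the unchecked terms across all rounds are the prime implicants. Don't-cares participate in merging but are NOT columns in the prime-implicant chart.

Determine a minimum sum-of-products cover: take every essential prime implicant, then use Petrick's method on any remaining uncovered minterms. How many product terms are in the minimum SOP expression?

9

Round 0: 00010✓ 00100✓ 00101✓ 00110✓ 01010✓ 01011✓ 01100✓ 01110✓ 01111✓ 10000✓ 10011✓ 10100✓ 10101✓ 10110✓ 10111✓ 11010✓ 11101✓
Round 1: -0100✓ -0101✓ -0110✓ -1010 0-010✓ 0-100✓ 0-110✓ 00-10✓ 001-0✓ 0010-✓ 01-10✓ 01-11✓ 0101-✓ 011-0✓ 0111-✓ 1-101 10-00 10-11 101-0✓ 101-1✓ 1010-✓ 1011-✓
Round 2: -01-0 -010- 0--10 0-1-0 01-1- 101--
PIs = {-01-0, -010-, -1010, 0--10, 0-1-0, 01-1-, 1-101, 10-00, 10-11, 101--}
Coverage chart:
  m2: 0--10 ←essential
  m4: -01-0,-010-,0-1-0
  m5: -010- ←essential
  m6: -01-0,0--10,0-1-0
  m10: -1010,0--10,01-1-
  m11: 01-1- ←essential
  m12: 0-1-0 ←essential
  m14: 0--10,0-1-0,01-1-
  m15: 01-1- ←essential
  m16: 10-00 ←essential
  m19: 10-11 ←essential
  m20: -01-0,-010-,10-00,101--
  m21: -010-,1-101,101--
  m22: -01-0,101--
  m23: 10-11,101--
  m26: -1010 ←essential
  m29: 1-101 ←essential
Essential: -010-, -1010, 0--10, 0-1-0, 01-1-, 1-101, 10-00, 10-11
Petrick residual → -01-0
Min cover (9 terms): b'ce' + b'cd' + bc'de' + a'de' + a'ce' + a'bd + acd'e + ab'd'e' + ab'de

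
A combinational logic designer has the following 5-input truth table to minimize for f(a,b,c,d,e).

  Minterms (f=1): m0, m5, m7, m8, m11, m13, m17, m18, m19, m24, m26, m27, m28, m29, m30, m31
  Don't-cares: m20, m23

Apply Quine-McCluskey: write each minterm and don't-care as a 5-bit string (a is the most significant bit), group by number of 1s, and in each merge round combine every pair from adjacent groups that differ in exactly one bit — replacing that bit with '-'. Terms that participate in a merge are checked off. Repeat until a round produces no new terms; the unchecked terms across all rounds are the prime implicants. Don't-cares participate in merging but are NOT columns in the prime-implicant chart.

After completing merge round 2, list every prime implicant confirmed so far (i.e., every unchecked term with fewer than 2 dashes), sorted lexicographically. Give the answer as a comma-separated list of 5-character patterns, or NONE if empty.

[col 0] 00000*, 00101*, 00111*, 01000*, 01011*, 01101*, 10001*, 10010*, 10011*, 10100*, 10111*, 11000*, 11010*, 11011*, 11100*, 11101*, 11110*, 11111*
[col 1] -0111, -1000, -1011, -1101, 0-000, 0-101, 001-1, 1-010*, 1-011*, 1-100, 1-111*, 10-11*, 100-1, 1001-*, 11-00*, 11-10*, 11-11*, 110-0*, 1101-*, 111-0*, 111-1*, 1110-*, 1111-*
[col 2] 1--11, 1-01-, 11--0, 11-1-, 111--
Prime implicants: -0111, -1000, -1011, -1101, 0-000, 0-101, 001-1, 1--11, 1-01-, 1-100, 100-1, 11--0, 11-1-, 111--

-0111, -1000, -1011, -1101, 0-000, 0-101, 001-1, 1-100, 100-1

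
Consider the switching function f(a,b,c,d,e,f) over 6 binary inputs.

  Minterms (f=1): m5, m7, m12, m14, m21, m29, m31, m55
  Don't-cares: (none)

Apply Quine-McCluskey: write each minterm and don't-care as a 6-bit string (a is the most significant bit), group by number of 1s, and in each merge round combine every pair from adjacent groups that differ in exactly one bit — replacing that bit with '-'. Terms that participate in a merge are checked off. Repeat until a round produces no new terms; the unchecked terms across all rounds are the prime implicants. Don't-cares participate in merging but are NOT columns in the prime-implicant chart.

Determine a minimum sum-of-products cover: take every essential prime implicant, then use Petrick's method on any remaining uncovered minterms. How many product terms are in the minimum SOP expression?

5

Round 0: 000101✓ 000111✓ 001100✓ 001110✓ 010101✓ 011101✓ 011111✓ 110111
Round 1: 0-0101 0001-1 0011-0 01-101 0111-1
PIs = {0-0101, 0001-1, 0011-0, 01-101, 0111-1, 110111}
Coverage chart:
  m5: 0-0101,0001-1
  m7: 0001-1 ←essential
  m12: 0011-0 ←essential
  m14: 0011-0 ←essential
  m21: 0-0101,01-101
  m29: 01-101,0111-1
  m31: 0111-1 ←essential
  m55: 110111 ←essential
Essential: 0001-1, 0011-0, 0111-1, 110111
Petrick residual → 0-0101
Min cover (5 terms): a'c'de'f + a'b'c'df + a'b'cdf' + a'bcdf + abc'def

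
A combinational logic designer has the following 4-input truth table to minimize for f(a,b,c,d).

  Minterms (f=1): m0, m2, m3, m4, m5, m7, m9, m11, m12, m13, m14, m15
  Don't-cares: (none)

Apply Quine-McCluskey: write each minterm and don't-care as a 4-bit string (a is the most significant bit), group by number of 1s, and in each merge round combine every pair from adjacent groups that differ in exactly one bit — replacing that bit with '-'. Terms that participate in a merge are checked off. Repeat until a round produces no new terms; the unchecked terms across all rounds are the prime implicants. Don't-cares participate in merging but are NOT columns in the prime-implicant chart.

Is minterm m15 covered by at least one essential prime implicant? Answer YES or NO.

YES

Round 0: 0000✓ 0010✓ 0011✓ 0100✓ 0101✓ 0111✓ 1001✓ 1011✓ 1100✓ 1101✓ 1110✓ 1111✓
Round 1: -011✓ -100✓ -101✓ -111✓ 0-00 0-11✓ 00-0 001- 01-1✓ 010-✓ 1-01✓ 1-11✓ 10-1✓ 11-0✓ 11-1✓ 110-✓ 111-✓
Round 2: --11 -1-1 -10- 1--1 11--
PIs = {--11, -1-1, -10-, 0-00, 00-0, 001-, 1--1, 11--}
Coverage chart:
  m0: 0-00,00-0
  m2: 00-0,001-
  m3: --11,001-
  m4: -10-,0-00
  m5: -1-1,-10-
  m7: --11,-1-1
  m9: 1--1 ←essential
  m11: --11,1--1
  m12: -10-,11--
  m13: -1-1,-10-,1--1,11--
  m14: 11-- ←essential
  m15: --11,-1-1,1--1,11--
Essential: 1--1, 11--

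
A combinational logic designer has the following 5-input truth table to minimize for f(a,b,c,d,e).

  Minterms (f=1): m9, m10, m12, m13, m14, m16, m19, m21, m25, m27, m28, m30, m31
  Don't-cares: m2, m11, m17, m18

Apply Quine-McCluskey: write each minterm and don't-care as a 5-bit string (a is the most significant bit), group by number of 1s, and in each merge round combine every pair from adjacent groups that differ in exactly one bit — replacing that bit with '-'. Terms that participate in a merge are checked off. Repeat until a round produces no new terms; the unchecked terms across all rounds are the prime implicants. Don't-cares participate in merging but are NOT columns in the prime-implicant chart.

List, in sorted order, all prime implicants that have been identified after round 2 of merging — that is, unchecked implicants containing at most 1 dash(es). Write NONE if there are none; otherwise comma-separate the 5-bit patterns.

Round 0: 00010✓ 01001✓ 01010✓ 01011✓ 01100✓ 01101✓ 01110✓ 10000✓ 10001✓ 10010✓ 10011✓ 10101✓ 11001✓ 11011✓ 11100✓ 11110✓ 11111✓
Round 1: -0010 -1001✓ -1011✓ -1100✓ -1110✓ 0-010 01-01 01-10 010-1✓ 0101- 011-0✓ 0110- 1-001✓ 1-011✓ 10-01 100-0✓ 100-1✓ 1000-✓ 1001-✓ 11-11 110-1✓ 111-0✓ 1111-
Round 2: -10-1 -11-0 1-0-1 100--
PIs = {-0010, -10-1, -11-0, 0-010, 01-01, 01-10, 0101-, 0110-, 1-0-1, 10-01, 100--, 11-11, 1111-}

-0010, 0-010, 01-01, 01-10, 0101-, 0110-, 10-01, 11-11, 1111-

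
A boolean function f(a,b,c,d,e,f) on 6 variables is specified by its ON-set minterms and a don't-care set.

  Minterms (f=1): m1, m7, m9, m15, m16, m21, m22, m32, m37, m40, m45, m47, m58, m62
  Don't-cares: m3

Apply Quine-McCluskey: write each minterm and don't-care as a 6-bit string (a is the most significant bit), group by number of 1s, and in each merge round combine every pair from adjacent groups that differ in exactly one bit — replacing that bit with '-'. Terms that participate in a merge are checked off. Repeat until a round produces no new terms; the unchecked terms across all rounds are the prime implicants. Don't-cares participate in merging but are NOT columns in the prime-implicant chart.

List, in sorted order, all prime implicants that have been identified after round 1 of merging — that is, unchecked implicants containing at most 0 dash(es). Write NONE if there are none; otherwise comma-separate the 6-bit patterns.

[col 0] 000001*, 000011*, 000111*, 001001*, 001111*, 010000, 010101, 010110, 100000*, 100101*, 101000*, 101101*, 101111*, 111010*, 111110*
[col 1] -01111, 00-001, 00-111, 000-11, 0000-1, 10-000, 10-101, 1011-1, 111-10
Prime implicants: -01111, 00-001, 00-111, 000-11, 0000-1, 010000, 010101, 010110, 10-000, 10-101, 1011-1, 111-10

010000, 010101, 010110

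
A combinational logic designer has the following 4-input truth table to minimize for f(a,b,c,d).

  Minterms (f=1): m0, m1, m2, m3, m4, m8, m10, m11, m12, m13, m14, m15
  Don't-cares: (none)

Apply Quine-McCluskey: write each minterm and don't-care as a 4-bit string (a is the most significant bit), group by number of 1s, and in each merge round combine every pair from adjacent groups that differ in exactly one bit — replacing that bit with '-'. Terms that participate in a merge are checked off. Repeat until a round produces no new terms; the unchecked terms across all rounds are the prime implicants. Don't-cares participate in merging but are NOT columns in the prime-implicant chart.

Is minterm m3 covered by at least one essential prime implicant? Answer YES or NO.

YES

[col 0] 0000*, 0001*, 0010*, 0011*, 0100*, 1000*, 1010*, 1011*, 1100*, 1101*, 1110*, 1111*
[col 1] -000*, -010*, -011*, -100*, 0-00*, 00-0*, 00-1*, 000-*, 001-*, 1-00*, 1-10*, 1-11*, 10-0*, 101-*, 11-0*, 11-1*, 110-*, 111-*
[col 2] --00, -0-0, -01-, 00--, 1--0, 1-1-, 11--
Prime implicants: --00, -0-0, -01-, 00--, 1--0, 1-1-, 11--
PI chart (minterm → PIs covering it):
  0 | --00,-0-0,00--
  1 | 00--  (sole → essential)
  2 | -0-0,-01-,00--
  3 | -01-,00--
  4 | --00  (sole → essential)
  8 | --00,-0-0,1--0
  10 | -0-0,-01-,1--0,1-1-
  11 | -01-,1-1-
  12 | --00,1--0,11--
  13 | 11--  (sole → essential)
  14 | 1--0,1-1-,11--
  15 | 1-1-,11--
Essential prime implicants: --00, 00--, 11--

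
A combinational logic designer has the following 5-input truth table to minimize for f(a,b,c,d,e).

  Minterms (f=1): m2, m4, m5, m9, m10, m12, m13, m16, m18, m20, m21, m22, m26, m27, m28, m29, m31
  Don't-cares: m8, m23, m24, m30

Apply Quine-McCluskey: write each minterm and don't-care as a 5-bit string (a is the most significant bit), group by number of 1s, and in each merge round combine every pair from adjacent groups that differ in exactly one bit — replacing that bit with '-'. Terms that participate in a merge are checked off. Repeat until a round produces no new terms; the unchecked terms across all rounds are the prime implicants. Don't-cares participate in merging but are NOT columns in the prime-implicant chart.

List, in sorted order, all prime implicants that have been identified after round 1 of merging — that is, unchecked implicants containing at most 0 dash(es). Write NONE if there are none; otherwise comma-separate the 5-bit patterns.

size-2^0 implicants → 00010(✓)  00100(✓)  00101(✓)  01000(✓)  01001(✓)  01010(✓)  01100(✓)  01101(✓)  10000(✓)  10010(✓)  10100(✓)  10101(✓)  10110(✓)  10111(✓)  11000(✓)  11010(✓)  11011(✓)  11100(✓)  11101(✓)  11110(✓)  11111(✓)
size-2^1 implicants → -0010(✓)  -0100(✓)  -0101(✓)  -1000(✓)  -1010(✓)  -1100(✓)  -1101(✓)  0-010(✓)  0-100(✓)  0-101(✓)  0010-(✓)  01-00(✓)  01-01(✓)  010-0(✓)  0100-(✓)  0110-(✓)  1-000(✓)  1-010(✓)  1-100(✓)  1-101(✓)  1-110(✓)  1-111(✓)  10-00(✓)  10-10(✓)  100-0(✓)  101-0(✓)  101-1(✓)  1010-(✓)  1011-(✓)  11-00(✓)  11-10(✓)  11-11(✓)  110-0(✓)  1101-(✓)  111-0(✓)  111-1(✓)  1110-(✓)  1111-(✓)
size-2^2 implicants → --010  --100(✓)  --101(✓)  -010-(✓)  -1-00  -10-0  -110-(✓)  0-10-(✓)  01-0-  1--00(✓)  1--10(✓)  1-0-0(✓)  1-1-0(✓)  1-1-1(✓)  1-10-(✓)  1-11-(✓)  10--0(✓)  101--(✓)  11--0(✓)  11-1-  111--(✓)
size-2^3 implicants → --10-  1---0  1-1--
Unchecked terms (primes): --010, --10-, -1-00, -10-0, 01-0-, 1---0, 1-1--, 11-1-

NONE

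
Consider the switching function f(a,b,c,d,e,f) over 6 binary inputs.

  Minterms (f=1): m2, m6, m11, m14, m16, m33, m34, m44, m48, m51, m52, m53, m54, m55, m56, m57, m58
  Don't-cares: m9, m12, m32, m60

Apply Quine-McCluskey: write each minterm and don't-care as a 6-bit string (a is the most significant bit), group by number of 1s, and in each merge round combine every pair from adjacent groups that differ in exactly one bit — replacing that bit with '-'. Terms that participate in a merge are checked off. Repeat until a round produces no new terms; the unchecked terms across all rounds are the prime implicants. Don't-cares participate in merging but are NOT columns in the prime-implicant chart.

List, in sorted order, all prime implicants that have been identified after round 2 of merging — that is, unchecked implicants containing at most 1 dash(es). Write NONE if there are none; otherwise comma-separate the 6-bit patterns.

[col 0] 000010*, 000110*, 001001*, 001011*, 001100*, 001110*, 010000*, 100000*, 100001*, 100010*, 101100*, 110000*, 110011*, 110100*, 110101*, 110110*, 110111*, 111000*, 111001*, 111010*, 111100*
[col 1] -00010, -01100, -10000, 00-110, 000-10, 0010-1, 0011-0, 1-0000, 1-1100, 1000-0, 10000-, 11-000*, 11-100*, 110-00*, 110-11, 1101-0*, 1101-1*, 11010-*, 11011-*, 111-00*, 1110-0, 11100-
[col 2] 11--00, 1101--
Prime implicants: -00010, -01100, -10000, 00-110, 000-10, 0010-1, 0011-0, 1-0000, 1-1100, 1000-0, 10000-, 11--00, 110-11, 1101--, 1110-0, 11100-

-00010, -01100, -10000, 00-110, 000-10, 0010-1, 0011-0, 1-0000, 1-1100, 1000-0, 10000-, 110-11, 1110-0, 11100-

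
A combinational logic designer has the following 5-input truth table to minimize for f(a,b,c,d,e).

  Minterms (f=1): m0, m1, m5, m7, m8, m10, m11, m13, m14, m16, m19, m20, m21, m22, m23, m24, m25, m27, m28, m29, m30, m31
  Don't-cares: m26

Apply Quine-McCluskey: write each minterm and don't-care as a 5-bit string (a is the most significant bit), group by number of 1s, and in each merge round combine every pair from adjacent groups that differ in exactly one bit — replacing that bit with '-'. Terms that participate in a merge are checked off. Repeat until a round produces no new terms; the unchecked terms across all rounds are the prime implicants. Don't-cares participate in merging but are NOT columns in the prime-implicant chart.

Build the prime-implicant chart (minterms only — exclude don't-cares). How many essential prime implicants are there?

7

size-2^0 implicants → 00000(✓)  00001(✓)  00101(✓)  00111(✓)  01000(✓)  01010(✓)  01011(✓)  01101(✓)  01110(✓)  10000(✓)  10011(✓)  10100(✓)  10101(✓)  10110(✓)  10111(✓)  11000(✓)  11001(✓)  11010(✓)  11011(✓)  11100(✓)  11101(✓)  11110(✓)  11111(✓)
size-2^1 implicants → -0000(✓)  -0101(✓)  -0111(✓)  -1000(✓)  -1010(✓)  -1011(✓)  -1101(✓)  -1110(✓)  0-000(✓)  0-101(✓)  00-01  0000-  001-1(✓)  01-10(✓)  010-0(✓)  0101-(✓)  1-000(✓)  1-011(✓)  1-100(✓)  1-101(✓)  1-110(✓)  1-111(✓)  10-00(✓)  10-11(✓)  101-0(✓)  101-1(✓)  1010-(✓)  1011-(✓)  11-00(✓)  11-01(✓)  11-10(✓)  11-11(✓)  110-0(✓)  110-1(✓)  1100-(✓)  1101-(✓)  111-0(✓)  111-1(✓)  1110-(✓)  1111-(✓)
size-2^2 implicants → --000  --101  -01-1  -1-10  -10-0  -101-  1--00  1--11  1-1-0(✓)  1-1-1(✓)  1-10-(✓)  1-11-(✓)  101--(✓)  11--0(✓)  11--1(✓)  11-0-(✓)  11-1-(✓)  110--(✓)  111--(✓)
size-2^3 implicants → 1-1--  11---
Unchecked terms (primes): --000, --101, -01-1, -1-10, -10-0, -101-, 00-01, 0000-, 1--00, 1--11, 1-1--, 11---
Minterm coverage:
  m0 ⊆ --000,0000-
  m1 ⊆ 00-01,0000-
  m5 ⊆ --101,-01-1,00-01
  m7 ⊆ -01-1 [E]
  m8 ⊆ --000,-10-0
  m10 ⊆ -1-10,-10-0,-101-
  m11 ⊆ -101- [E]
  m13 ⊆ --101 [E]
  m14 ⊆ -1-10 [E]
  m16 ⊆ --000,1--00
  m19 ⊆ 1--11 [E]
  m20 ⊆ 1--00,1-1--
  m21 ⊆ --101,-01-1,1-1--
  m22 ⊆ 1-1-- [E]
  m23 ⊆ -01-1,1--11,1-1--
  m24 ⊆ --000,-10-0,1--00,11---
  m25 ⊆ 11--- [E]
  m27 ⊆ -101-,1--11,11---
  m28 ⊆ 1--00,1-1--,11---
  m29 ⊆ --101,1-1--,11---
  m30 ⊆ -1-10,1-1--,11---
  m31 ⊆ 1--11,1-1--,11---
E = {--101, -01-1, -1-10, -101-, 1--11, 1-1--, 11---}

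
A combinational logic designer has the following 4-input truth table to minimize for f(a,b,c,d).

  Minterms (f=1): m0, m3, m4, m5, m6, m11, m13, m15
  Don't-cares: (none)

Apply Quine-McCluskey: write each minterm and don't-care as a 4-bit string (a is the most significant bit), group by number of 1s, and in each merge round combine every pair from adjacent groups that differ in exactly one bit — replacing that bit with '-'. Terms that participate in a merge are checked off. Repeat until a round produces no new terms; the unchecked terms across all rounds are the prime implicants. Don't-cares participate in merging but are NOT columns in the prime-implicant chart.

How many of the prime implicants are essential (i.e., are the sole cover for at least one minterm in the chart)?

[col 0] 0000*, 0011*, 0100*, 0101*, 0110*, 1011*, 1101*, 1111*
[col 1] -011, -101, 0-00, 01-0, 010-, 1-11, 11-1
Prime implicants: -011, -101, 0-00, 01-0, 010-, 1-11, 11-1
PI chart (minterm → PIs covering it):
  0 | 0-00  (sole → essential)
  3 | -011  (sole → essential)
  4 | 0-00,01-0,010-
  5 | -101,010-
  6 | 01-0  (sole → essential)
  11 | -011,1-11
  13 | -101,11-1
  15 | 1-11,11-1
Essential prime implicants: -011, 0-00, 01-0

3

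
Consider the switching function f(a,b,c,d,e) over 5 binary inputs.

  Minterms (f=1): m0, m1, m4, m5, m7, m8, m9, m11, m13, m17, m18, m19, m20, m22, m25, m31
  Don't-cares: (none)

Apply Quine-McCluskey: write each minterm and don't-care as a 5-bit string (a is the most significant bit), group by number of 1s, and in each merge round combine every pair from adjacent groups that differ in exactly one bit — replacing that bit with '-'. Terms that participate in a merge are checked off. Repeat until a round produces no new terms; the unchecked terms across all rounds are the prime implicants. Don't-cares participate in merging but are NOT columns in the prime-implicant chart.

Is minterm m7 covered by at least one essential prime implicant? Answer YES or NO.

Round 0: 00000✓ 00001✓ 00100✓ 00101✓ 00111✓ 01000✓ 01001✓ 01011✓ 01101✓ 10001✓ 10010✓ 10011✓ 10100✓ 10110✓ 11001✓ 11111
Round 1: -0001✓ -0100 -1001✓ 0-000✓ 0-001✓ 0-101✓ 00-00✓ 00-01✓ 0000-✓ 001-1 0010-✓ 01-01✓ 010-1 0100-✓ 1-001✓ 10-10 100-1 1001- 101-0
Round 2: --001 0--01 0-00- 00-0-
PIs = {--001, -0100, 0--01, 0-00-, 00-0-, 001-1, 010-1, 10-10, 100-1, 1001-, 101-0, 11111}
Coverage chart:
  m0: 0-00-,00-0-
  m1: --001,0--01,0-00-,00-0-
  m4: -0100,00-0-
  m5: 0--01,00-0-,001-1
  m7: 001-1 ←essential
  m8: 0-00- ←essential
  m9: --001,0--01,0-00-,010-1
  m11: 010-1 ←essential
  m13: 0--01 ←essential
  m17: --001,100-1
  m18: 10-10,1001-
  m19: 100-1,1001-
  m20: -0100,101-0
  m22: 10-10,101-0
  m25: --001 ←essential
  m31: 11111 ←essential
Essential: --001, 0--01, 0-00-, 001-1, 010-1, 11111

YES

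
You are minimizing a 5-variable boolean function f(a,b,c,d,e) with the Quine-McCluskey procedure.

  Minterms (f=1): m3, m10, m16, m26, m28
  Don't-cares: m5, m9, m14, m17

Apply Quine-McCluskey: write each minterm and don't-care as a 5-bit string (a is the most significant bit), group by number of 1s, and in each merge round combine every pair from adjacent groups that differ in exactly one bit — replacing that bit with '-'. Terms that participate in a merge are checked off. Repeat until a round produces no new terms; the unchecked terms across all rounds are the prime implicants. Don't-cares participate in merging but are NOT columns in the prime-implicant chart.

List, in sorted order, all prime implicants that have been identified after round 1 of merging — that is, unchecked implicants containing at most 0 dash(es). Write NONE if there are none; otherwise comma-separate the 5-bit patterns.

Round 0: 00011 00101 01001 01010✓ 01110✓ 10000✓ 10001✓ 11010✓ 11100
Round 1: -1010 01-10 1000-
PIs = {-1010, 00011, 00101, 01-10, 01001, 1000-, 11100}

00011, 00101, 01001, 11100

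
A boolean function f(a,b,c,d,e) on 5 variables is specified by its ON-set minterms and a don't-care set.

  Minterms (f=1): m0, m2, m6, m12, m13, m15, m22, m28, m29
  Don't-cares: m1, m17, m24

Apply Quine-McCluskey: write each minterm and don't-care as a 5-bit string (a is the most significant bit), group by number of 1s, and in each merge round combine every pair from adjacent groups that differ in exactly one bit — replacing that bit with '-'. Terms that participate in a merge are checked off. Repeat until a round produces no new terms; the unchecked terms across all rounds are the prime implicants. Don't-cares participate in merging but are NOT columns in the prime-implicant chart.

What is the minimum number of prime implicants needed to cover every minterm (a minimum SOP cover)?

Round 0: 00000✓ 00001✓ 00010✓ 00110✓ 01100✓ 01101✓ 01111✓ 10001✓ 10110✓ 11000✓ 11100✓ 11101✓
Round 1: -0001 -0110 -1100✓ -1101✓ 00-10 000-0 0000- 011-1 0110-✓ 11-00 1110-✓
Round 2: -110-
PIs = {-0001, -0110, -110-, 00-10, 000-0, 0000-, 011-1, 11-00}
Coverage chart:
  m0: 000-0,0000-
  m2: 00-10,000-0
  m6: -0110,00-10
  m12: -110- ←essential
  m13: -110-,011-1
  m15: 011-1 ←essential
  m22: -0110 ←essential
  m28: -110-,11-00
  m29: -110- ←essential
Essential: -0110, -110-, 011-1
Petrick residual → 000-0
Min cover (4 terms): b'cde' + bcd' + a'b'c'e' + a'bce

4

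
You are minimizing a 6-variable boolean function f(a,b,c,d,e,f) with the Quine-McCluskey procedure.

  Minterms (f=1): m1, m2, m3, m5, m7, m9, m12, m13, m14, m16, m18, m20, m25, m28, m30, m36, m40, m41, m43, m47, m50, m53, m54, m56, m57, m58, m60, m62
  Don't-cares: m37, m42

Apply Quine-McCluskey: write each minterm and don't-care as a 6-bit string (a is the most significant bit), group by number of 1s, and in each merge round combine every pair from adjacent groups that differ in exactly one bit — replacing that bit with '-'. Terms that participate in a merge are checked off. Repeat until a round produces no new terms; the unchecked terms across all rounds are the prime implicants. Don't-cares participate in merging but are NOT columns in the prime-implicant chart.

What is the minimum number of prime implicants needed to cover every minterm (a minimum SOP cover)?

[col 0] 000001*, 000010*, 000011*, 000101*, 000111*, 001001*, 001100*, 001101*, 001110*, 010000*, 010010*, 010100*, 011001*, 011100*, 011110*, 100100*, 100101*, 101000*, 101001*, 101010*, 101011*, 101111*, 110010*, 110101*, 110110*, 111000*, 111001*, 111010*, 111100*, 111110*
[col 1] -00101, -01001*, -10010, -11001*, -11100*, -11110*, 0-0010, 0-1001*, 0-1100*, 0-1110*, 00-001*, 00-101*, 000-01*, 000-11*, 0000-1*, 00001-, 0001-1*, 001-01*, 0011-0*, 00110-, 01-100, 010-00, 0100-0, 0111-0*, 1-0101, 1-1000*, 1-1001*, 1-1010*, 10010-, 101-11, 1010-0*, 1010-1*, 10100-*, 10101-*, 11-010*, 11-110*, 110-10*, 111-00*, 111-10*, 1110-0*, 11100-*, 1111-0*
[col 2] --1001, -111-0, 0-11-0, 00--01, 000--1, 1-10-0, 1-100-, 1010--, 11--10, 111--0
Prime implicants: --1001, -00101, -10010, -111-0, 0-0010, 0-11-0, 00--01, 000--1, 00001-, 00110-, 01-100, 010-00, 0100-0, 1-0101, 1-10-0, 1-100-, 10010-, 101-11, 1010--, 11--10, 111--0
PI chart (minterm → PIs covering it):
  1 | 00--01,000--1
  2 | 0-0010,00001-
  3 | 000--1,00001-
  5 | -00101,00--01,000--1
  7 | 000--1  (sole → essential)
  9 | --1001,00--01
  12 | 0-11-0,00110-
  13 | 00--01,00110-
  14 | 0-11-0  (sole → essential)
  16 | 010-00,0100-0
  18 | -10010,0-0010,0100-0
  20 | 01-100,010-00
  25 | --1001  (sole → essential)
  28 | -111-0,0-11-0,01-100
  30 | -111-0,0-11-0
  36 | 10010-  (sole → essential)
  40 | 1-10-0,1-100-,1010--
  41 | --1001,1-100-,1010--
  43 | 101-11,1010--
  47 | 101-11  (sole → essential)
  50 | -10010,11--10
  53 | 1-0101  (sole → essential)
  54 | 11--10  (sole → essential)
  56 | 1-10-0,1-100-,111--0
  57 | --1001,1-100-
  58 | 1-10-0,11--10,111--0
  60 | -111-0,111--0
  62 | -111-0,11--10,111--0
Essential prime implicants: --1001, 0-11-0, 000--1, 1-0101, 10010-, 101-11, 11--10
Petrick residual → -111-0, 0-0010, 00--01, 010-00, 1-10-0
Minimum SOP uses 12 PIs: cd'e'f + bcdf' + a'c'd'ef' + a'cdf' + a'b'e'f + a'b'c'f + a'bc'e'f' + ac'de'f + acd'f' + ab'c'de' + ab'cef + abef'

12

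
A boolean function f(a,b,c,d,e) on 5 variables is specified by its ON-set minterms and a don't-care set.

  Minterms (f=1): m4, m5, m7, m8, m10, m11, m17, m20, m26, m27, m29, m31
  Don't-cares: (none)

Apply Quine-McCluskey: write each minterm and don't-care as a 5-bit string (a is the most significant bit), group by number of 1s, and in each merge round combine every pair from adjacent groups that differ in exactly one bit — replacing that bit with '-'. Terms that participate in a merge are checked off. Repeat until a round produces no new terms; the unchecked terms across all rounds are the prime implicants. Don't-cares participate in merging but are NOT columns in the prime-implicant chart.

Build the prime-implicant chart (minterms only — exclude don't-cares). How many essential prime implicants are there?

[col 0] 00100*, 00101*, 00111*, 01000*, 01010*, 01011*, 10001, 10100*, 11010*, 11011*, 11101*, 11111*
[col 1] -0100, -1010*, -1011*, 001-1, 0010-, 010-0, 0101-*, 11-11, 1101-*, 111-1
[col 2] -101-
Prime implicants: -0100, -101-, 001-1, 0010-, 010-0, 10001, 11-11, 111-1
PI chart (minterm → PIs covering it):
  4 | -0100,0010-
  5 | 001-1,0010-
  7 | 001-1  (sole → essential)
  8 | 010-0  (sole → essential)
  10 | -101-,010-0
  11 | -101-  (sole → essential)
  17 | 10001  (sole → essential)
  20 | -0100  (sole → essential)
  26 | -101-  (sole → essential)
  27 | -101-,11-11
  29 | 111-1  (sole → essential)
  31 | 11-11,111-1
Essential prime implicants: -0100, -101-, 001-1, 010-0, 10001, 111-1

6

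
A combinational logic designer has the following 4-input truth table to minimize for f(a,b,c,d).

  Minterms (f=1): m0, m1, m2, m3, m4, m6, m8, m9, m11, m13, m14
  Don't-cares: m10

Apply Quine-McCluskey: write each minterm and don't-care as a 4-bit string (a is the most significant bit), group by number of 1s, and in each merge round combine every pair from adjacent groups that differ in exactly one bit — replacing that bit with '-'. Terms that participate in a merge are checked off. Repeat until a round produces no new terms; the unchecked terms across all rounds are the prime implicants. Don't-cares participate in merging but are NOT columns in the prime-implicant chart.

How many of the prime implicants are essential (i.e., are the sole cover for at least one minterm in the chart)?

4

Round 0: 0000✓ 0001✓ 0010✓ 0011✓ 0100✓ 0110✓ 1000✓ 1001✓ 1010✓ 1011✓ 1101✓ 1110✓
Round 1: -000✓ -001✓ -010✓ -011✓ -110✓ 0-00✓ 0-10✓ 00-0✓ 00-1✓ 000-✓ 001-✓ 01-0✓ 1-01 1-10✓ 10-0✓ 10-1✓ 100-✓ 101-✓
Round 2: --10 -0-0✓ -0-1✓ -00-✓ -01-✓ 0--0 00--✓ 10--✓
Round 3: -0--
PIs = {--10, -0--, 0--0, 1-01}
Coverage chart:
  m0: -0--,0--0
  m1: -0-- ←essential
  m2: --10,-0--,0--0
  m3: -0-- ←essential
  m4: 0--0 ←essential
  m6: --10,0--0
  m8: -0-- ←essential
  m9: -0--,1-01
  m11: -0-- ←essential
  m13: 1-01 ←essential
  m14: --10 ←essential
Essential: --10, -0--, 0--0, 1-01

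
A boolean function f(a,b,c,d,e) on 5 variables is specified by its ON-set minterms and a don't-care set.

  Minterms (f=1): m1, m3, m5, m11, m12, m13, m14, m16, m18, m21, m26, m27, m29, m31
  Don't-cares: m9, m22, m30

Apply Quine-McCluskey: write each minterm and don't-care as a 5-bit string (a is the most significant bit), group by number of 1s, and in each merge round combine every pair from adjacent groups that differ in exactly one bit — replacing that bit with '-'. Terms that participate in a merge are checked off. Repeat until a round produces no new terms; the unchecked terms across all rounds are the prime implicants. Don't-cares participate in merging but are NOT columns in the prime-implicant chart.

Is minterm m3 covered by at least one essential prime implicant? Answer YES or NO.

Round 0: 00001✓ 00011✓ 00101✓ 01001✓ 01011✓ 01100✓ 01101✓ 01110✓ 10000✓ 10010✓ 10101✓ 10110✓ 11010✓ 11011✓ 11101✓ 11110✓ 11111✓
Round 1: -0101✓ -1011 -1101✓ -1110 0-001✓ 0-011✓ 0-101✓ 00-01✓ 000-1✓ 01-01✓ 010-1✓ 011-0 0110- 1-010✓ 1-101✓ 1-110✓ 10-10✓ 100-0 11-10✓ 11-11✓ 1101-✓ 111-1 1111-✓
Round 2: --101 0--01 0-0-1 1--10 11-1-
PIs = {--101, -1011, -1110, 0--01, 0-0-1, 011-0, 0110-, 1--10, 100-0, 11-1-, 111-1}
Coverage chart:
  m1: 0--01,0-0-1
  m3: 0-0-1 ←essential
  m5: --101,0--01
  m11: -1011,0-0-1
  m12: 011-0,0110-
  m13: --101,0--01,0110-
  m14: -1110,011-0
  m16: 100-0 ←essential
  m18: 1--10,100-0
  m21: --101 ←essential
  m26: 1--10,11-1-
  m27: -1011,11-1-
  m29: --101,111-1
  m31: 11-1-,111-1
Essential: --101, 0-0-1, 100-0

YES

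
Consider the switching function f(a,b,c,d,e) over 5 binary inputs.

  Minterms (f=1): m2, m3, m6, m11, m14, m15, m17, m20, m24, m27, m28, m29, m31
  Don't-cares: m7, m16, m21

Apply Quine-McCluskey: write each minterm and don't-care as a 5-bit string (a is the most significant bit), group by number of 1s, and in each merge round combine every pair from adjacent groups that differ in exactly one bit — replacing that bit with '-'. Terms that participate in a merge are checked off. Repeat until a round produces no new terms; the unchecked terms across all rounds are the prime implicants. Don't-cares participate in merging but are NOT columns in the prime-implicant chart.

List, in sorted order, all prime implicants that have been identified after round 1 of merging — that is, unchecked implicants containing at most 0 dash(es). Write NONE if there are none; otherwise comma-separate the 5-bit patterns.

size-2^0 implicants → 00010(✓)  00011(✓)  00110(✓)  00111(✓)  01011(✓)  01110(✓)  01111(✓)  10000(✓)  10001(✓)  10100(✓)  10101(✓)  11000(✓)  11011(✓)  11100(✓)  11101(✓)  11111(✓)
size-2^1 implicants → -1011(✓)  -1111(✓)  0-011(✓)  0-110(✓)  0-111(✓)  00-10(✓)  00-11(✓)  0001-(✓)  0011-(✓)  01-11(✓)  0111-(✓)  1-000(✓)  1-100(✓)  1-101(✓)  10-00(✓)  10-01(✓)  1000-(✓)  1010-(✓)  11-00(✓)  11-11(✓)  111-1  1110-(✓)
size-2^2 implicants → -1-11  0--11  0-11-  00-1-  1--00  1-10-  10-0-
Unchecked terms (primes): -1-11, 0--11, 0-11-, 00-1-, 1--00, 1-10-, 10-0-, 111-1

NONE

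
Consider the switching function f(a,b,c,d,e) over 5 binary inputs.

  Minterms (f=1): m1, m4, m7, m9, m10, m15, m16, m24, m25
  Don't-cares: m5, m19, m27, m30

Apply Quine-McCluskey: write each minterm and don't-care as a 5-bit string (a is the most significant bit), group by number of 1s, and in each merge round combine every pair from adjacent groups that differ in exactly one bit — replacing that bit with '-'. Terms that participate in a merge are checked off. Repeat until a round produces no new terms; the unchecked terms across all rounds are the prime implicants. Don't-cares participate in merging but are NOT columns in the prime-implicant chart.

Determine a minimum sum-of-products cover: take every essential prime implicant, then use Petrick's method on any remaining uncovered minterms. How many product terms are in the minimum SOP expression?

[col 0] 00001*, 00100*, 00101*, 00111*, 01001*, 01010, 01111*, 10000*, 10011*, 11000*, 11001*, 11011*, 11110
[col 1] -1001, 0-001, 0-111, 00-01, 001-1, 0010-, 1-000, 1-011, 110-1, 1100-
Prime implicants: -1001, 0-001, 0-111, 00-01, 001-1, 0010-, 01010, 1-000, 1-011, 110-1, 1100-, 11110
PI chart (minterm → PIs covering it):
  1 | 0-001,00-01
  4 | 0010-  (sole → essential)
  7 | 0-111,001-1
  9 | -1001,0-001
  10 | 01010  (sole → essential)
  15 | 0-111  (sole → essential)
  16 | 1-000  (sole → essential)
  24 | 1-000,1100-
  25 | -1001,110-1,1100-
Essential prime implicants: 0-111, 0010-, 01010, 1-000
Petrick residual → -1001, 0-001
Minimum SOP uses 6 PIs: bc'd'e + a'c'd'e + a'cde + a'b'cd' + a'bc'de' + ac'd'e'

6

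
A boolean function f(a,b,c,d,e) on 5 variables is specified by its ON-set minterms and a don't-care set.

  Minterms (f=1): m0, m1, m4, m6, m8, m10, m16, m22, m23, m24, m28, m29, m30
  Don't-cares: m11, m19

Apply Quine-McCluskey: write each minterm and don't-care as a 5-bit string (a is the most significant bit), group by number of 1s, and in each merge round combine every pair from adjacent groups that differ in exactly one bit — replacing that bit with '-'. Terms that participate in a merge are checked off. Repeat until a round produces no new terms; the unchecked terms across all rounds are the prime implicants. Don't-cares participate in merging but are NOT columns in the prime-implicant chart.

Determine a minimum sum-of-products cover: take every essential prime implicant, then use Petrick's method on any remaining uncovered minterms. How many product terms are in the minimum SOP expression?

7

[col 0] 00000*, 00001*, 00100*, 00110*, 01000*, 01010*, 01011*, 10000*, 10011*, 10110*, 10111*, 11000*, 11100*, 11101*, 11110*
[col 1] -0000*, -0110, -1000*, 0-000*, 00-00, 0000-, 001-0, 010-0, 0101-, 1-000*, 1-110, 10-11, 1011-, 11-00, 111-0, 1110-
[col 2] --000
Prime implicants: --000, -0110, 00-00, 0000-, 001-0, 010-0, 0101-, 1-110, 10-11, 1011-, 11-00, 111-0, 1110-
PI chart (minterm → PIs covering it):
  0 | --000,00-00,0000-
  1 | 0000-  (sole → essential)
  4 | 00-00,001-0
  6 | -0110,001-0
  8 | --000,010-0
  10 | 010-0,0101-
  16 | --000  (sole → essential)
  22 | -0110,1-110,1011-
  23 | 10-11,1011-
  24 | --000,11-00
  28 | 11-00,111-0,1110-
  29 | 1110-  (sole → essential)
  30 | 1-110,111-0
Essential prime implicants: --000, 0000-, 1110-
Petrick residual → 001-0, 010-0, 1-110, 10-11
Minimum SOP uses 7 PIs: c'd'e' + a'b'c'd' + a'b'ce' + a'bc'e' + acde' + ab'de + abcd'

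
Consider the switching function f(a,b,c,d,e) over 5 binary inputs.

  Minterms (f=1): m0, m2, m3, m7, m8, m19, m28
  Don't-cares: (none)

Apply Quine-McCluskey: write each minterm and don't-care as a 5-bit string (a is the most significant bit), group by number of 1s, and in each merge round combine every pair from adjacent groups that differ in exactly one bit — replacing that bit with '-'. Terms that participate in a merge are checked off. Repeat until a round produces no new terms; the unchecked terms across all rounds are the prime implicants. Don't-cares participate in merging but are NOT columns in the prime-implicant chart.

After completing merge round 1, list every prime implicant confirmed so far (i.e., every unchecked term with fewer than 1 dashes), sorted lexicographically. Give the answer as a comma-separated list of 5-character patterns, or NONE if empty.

size-2^0 implicants → 00000(✓)  00010(✓)  00011(✓)  00111(✓)  01000(✓)  10011(✓)  11100
size-2^1 implicants → -0011  0-000  00-11  000-0  0001-
Unchecked terms (primes): -0011, 0-000, 00-11, 000-0, 0001-, 11100

11100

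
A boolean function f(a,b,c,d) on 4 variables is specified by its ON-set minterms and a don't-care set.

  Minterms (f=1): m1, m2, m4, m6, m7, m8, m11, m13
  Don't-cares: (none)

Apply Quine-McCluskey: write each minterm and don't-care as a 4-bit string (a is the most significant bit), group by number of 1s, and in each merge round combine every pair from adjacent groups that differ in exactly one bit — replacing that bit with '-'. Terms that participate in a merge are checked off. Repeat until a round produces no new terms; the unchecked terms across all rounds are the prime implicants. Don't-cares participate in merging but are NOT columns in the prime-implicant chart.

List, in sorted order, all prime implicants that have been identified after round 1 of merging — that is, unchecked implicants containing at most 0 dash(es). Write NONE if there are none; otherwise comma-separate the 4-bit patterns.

0001, 1000, 1011, 1101

Round 0: 0001 0010✓ 0100✓ 0110✓ 0111✓ 1000 1011 1101
Round 1: 0-10 01-0 011-
PIs = {0-10, 0001, 01-0, 011-, 1000, 1011, 1101}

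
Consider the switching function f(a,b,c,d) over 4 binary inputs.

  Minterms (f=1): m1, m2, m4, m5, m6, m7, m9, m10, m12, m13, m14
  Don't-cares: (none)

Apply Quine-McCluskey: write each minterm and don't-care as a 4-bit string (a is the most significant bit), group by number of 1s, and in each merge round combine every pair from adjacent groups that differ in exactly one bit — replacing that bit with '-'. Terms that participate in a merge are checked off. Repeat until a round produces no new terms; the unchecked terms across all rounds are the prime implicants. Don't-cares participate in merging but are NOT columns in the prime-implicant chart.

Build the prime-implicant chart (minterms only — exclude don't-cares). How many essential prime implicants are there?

[col 0] 0001*, 0010*, 0100*, 0101*, 0110*, 0111*, 1001*, 1010*, 1100*, 1101*, 1110*
[col 1] -001*, -010*, -100*, -101*, -110*, 0-01*, 0-10*, 01-0*, 01-1*, 010-*, 011-*, 1-01*, 1-10*, 11-0*, 110-*
[col 2] --01, --10, -1-0, -10-, 01--
Prime implicants: --01, --10, -1-0, -10-, 01--
PI chart (minterm → PIs covering it):
  1 | --01  (sole → essential)
  2 | --10  (sole → essential)
  4 | -1-0,-10-,01--
  5 | --01,-10-,01--
  6 | --10,-1-0,01--
  7 | 01--  (sole → essential)
  9 | --01  (sole → essential)
  10 | --10  (sole → essential)
  12 | -1-0,-10-
  13 | --01,-10-
  14 | --10,-1-0
Essential prime implicants: --01, --10, 01--

3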